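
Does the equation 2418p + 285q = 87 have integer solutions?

gcd(2418, 285) = 3.
3 divides 87, so integer solutions exist.

yes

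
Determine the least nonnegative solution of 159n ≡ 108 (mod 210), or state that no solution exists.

2

gcd(210, 159) = 3  (210 = 1×159 + 51, 159 = 3×51 + 6, 51 = 8×6 + 3, 6 = 2×3).
3 divides 108, so solutions exist.
Back-substituting, 159×(-33) + 210×(25) = 3.
So 159×(-33) ≡ 3 (mod 210); multiply by 36: n ≡ -1188 (mod 70).
Smallest nonnegative: n = -1188 mod 70 = 2.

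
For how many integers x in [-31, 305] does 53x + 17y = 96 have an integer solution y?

gcd(53, 17) = 1  (53 = 3·17 + 2, 17 = 8·2 + 1, 2 = 2·1).
Back-substituting, 53·(-8) + 17·(25) = 1.
Scale by 96: particular solution (-768, 2400); reduce x mod 17: (14, -38).
General solution: x = 14 + 17t, y = -38 - 53t for integer t.
-31 ≤ 14 + 17t ≤ 305 gives t ∈ [-2, 17], which is 20 values.

20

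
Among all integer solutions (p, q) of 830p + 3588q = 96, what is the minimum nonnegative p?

gcd(3588, 830):
  3588 = 4·830 + 268
  830 = 3·268 + 26
  268 = 10·26 + 8
  26 = 3·8 + 2
  8 = 4·2
so gcd(3588, 830) = 2.
2 divides 96, so solutions exist.
Back-substitute for Bézout coefficients:
  2 = 26 - 3·8
  ... = 830·(415) + 3588·(-96)
Scale by 96/2 = 48: (p₀, q₀) = (19920, -4608).
General solution: p = 19920 + 1794t, q = -4608 - 415t for integer t.
p ≥ 0: smallest is 19920 mod 1794 = 186 (at t = -11), with q = -43.

186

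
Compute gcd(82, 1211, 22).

gcd(1211, 82):
  1211 = 14·82 + 63
  82 = 1·63 + 19
  63 = 3·19 + 6
  19 = 3·6 + 1
  6 = 6·1
so gcd(1211, 82) = 1.
gcd(1, 22) = 1.

1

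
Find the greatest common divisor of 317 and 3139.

1

gcd(3139, 317):
  3139 = 9·317 + 286
  317 = 1·286 + 31
  286 = 9·31 + 7
  31 = 4·7 + 3
  7 = 2·3 + 1
  3 = 3·1
so gcd(3139, 317) = 1.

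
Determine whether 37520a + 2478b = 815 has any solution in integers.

no

gcd(37520, 2478):
  37520 = 15×2478 + 350
  2478 = 7×350 + 28
  350 = 12×28 + 14
  28 = 2×14
so gcd(37520, 2478) = 14.
14 does not divide 815 (remainder 3), so no integer solutions.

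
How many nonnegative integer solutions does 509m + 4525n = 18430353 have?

gcd(4525, 509) = 1.
By Bézout, 509*(889) + 4525*(-100) = 1.
One solution: (2267, 3818).
General: m = 2267 + 4525t, n = 3818 - 509t.
m ≥ 0 ⇒ t ≥ 0; n ≥ 0 ⇒ t ≤ 7. So t ∈ [0, 7]: 8 solutions.

8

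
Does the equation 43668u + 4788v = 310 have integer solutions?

gcd(43668, 4788) = 36.
36 does not divide 310 (remainder 22), so no integer solutions.

no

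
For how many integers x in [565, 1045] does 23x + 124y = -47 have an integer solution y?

4

gcd(124, 23) = 1.
By Bézout, 23×(27) + 124×(-5) = 1.
Particular solution: (95, -18).
General solution: x = 95 + 124t, y = -18 - 23t for integer t.
565 ≤ 95 + 124t ≤ 1045 gives t ∈ [4, 7], which is 4 values.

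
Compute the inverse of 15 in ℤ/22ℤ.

3

gcd(22, 15) = 1.
By Bézout, 15×(3) + 22×(-2) = 1.
So 15×3 ≡ 1 (mod 22), and 3 mod 22 = 3.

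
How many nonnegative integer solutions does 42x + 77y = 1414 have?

gcd(77, 42):
  77 = 1·42 + 35
  42 = 1·35 + 7
  35 = 5·7
so gcd(77, 42) = 7.
Back-substitute for Bézout coefficients:
  7 = 42 - 1·35
  ... = 42·(2) + 77·(-1)
Scale by 202: one solution is (404, -202). Reduce x mod 11: (8, 14).
General: x = 8 + 11t, y = 14 - 6t.
x ≥ 0 ⇒ t ≥ 0; y ≥ 0 ⇒ t ≤ 2. So t ∈ [0, 2]: 3 solutions.

3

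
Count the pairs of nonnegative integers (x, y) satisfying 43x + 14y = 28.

gcd(43, 14):
  43 = 3*14 + 1
  14 = 14*1
so gcd(43, 14) = 1.
Back-substitute for Bézout coefficients:
  1 = 43 - 3*14
  ... = 43*(1) + 14*(-3)
Scale by 28: one solution is (28, -84). Reduce x mod 14: (0, 2).
General: x = 0 + 14t, y = 2 - 43t.
x ≥ 0 ⇒ t ≥ 0; y ≥ 0 ⇒ t ≤ 0. So t ∈ [0, 0]: 1 solution.

1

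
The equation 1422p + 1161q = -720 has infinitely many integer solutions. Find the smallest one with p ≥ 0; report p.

104

gcd(1422, 1161):
  1422 = 1×1161 + 261
  1161 = 4×261 + 117
  261 = 2×117 + 27
  117 = 4×27 + 9
  27 = 3×9
so gcd(1422, 1161) = 9.
9 divides -720, so solutions exist.
Back-substitute for Bézout coefficients:
  9 = 117 - 4×27
  ... = 1422×(-40) + 1161×(49)
Scale by -720/9 = -80: (p₀, q₀) = (3200, -3920).
General solution: p = 3200 + 129t, q = -3920 - 158t for integer t.
p ≥ 0: smallest is 3200 mod 129 = 104 (at t = -24), with q = -128.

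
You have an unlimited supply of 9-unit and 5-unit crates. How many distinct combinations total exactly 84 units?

Need nonnegative integers with 9j + 5k = 84.
gcd(9, 5) = 1, and 9·(-1) + 5·(2) = 1.
So (j₀, k₀) = (-84, 168); general j = -84 + 5t, k = 168 - 9t.
j ≥ 0 ⇒ t ≥ 17; k ≥ 0 ⇒ t ≤ 18. That's 2 values of t.

2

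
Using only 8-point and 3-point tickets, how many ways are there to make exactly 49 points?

Need nonnegative integers with 8j + 3k = 49.
gcd(8, 3) = 1, and 8·(-1) + 3·(3) = 1.
So (j₀, k₀) = (-49, 147); general j = -49 + 3t, k = 147 - 8t.
j ≥ 0 ⇒ t ≥ 17; k ≥ 0 ⇒ t ≤ 18. That's 2 values of t.

2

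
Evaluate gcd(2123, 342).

gcd(2123, 342):
  2123 = 6×342 + 71
  342 = 4×71 + 58
  71 = 1×58 + 13
  58 = 4×13 + 6
  13 = 2×6 + 1
  6 = 6×1
so gcd(2123, 342) = 1.

1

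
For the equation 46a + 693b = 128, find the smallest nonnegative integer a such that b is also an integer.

515

gcd(693, 46):
  693 = 15*46 + 3
  46 = 15*3 + 1
  3 = 3*1
so gcd(693, 46) = 1.
1 divides 128, so solutions exist.
Back-substitute for Bézout coefficients:
  1 = 46 - 15*3
  ... = 46*(226) + 693*(-15)
Scale by 128/1 = 128: (a₀, b₀) = (28928, -1920).
General solution: a = 28928 + 693t, b = -1920 - 46t for integer t.
a ≥ 0: smallest is 28928 mod 693 = 515 (at t = -41), with b = -34.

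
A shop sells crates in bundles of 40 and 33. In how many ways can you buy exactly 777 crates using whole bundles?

Need nonnegative integers with 40j + 33k = 777.
gcd(40, 33) = 1, and 40·(-14) + 33·(17) = 1.
So (j₀, k₀) = (-10878, 13209); general j = -10878 + 33t, k = 13209 - 40t.
j ≥ 0 ⇒ t ≥ 330; k ≥ 0 ⇒ t ≤ 330. That's 1 value of t.

1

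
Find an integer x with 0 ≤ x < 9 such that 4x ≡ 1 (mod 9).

gcd(9, 4):
  9 = 2×4 + 1
  4 = 4×1
so gcd(9, 4) = 1.
Back-substitute for Bézout coefficients:
  1 = 9 - 2×4
  ... = 4×(-2) + 9×(1)
So 4×-2 ≡ 1 (mod 9), and -2 mod 9 = 7.

7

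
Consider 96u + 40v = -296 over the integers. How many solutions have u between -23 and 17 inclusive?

gcd(96, 40) = 8  (96 = 2×40 + 16, 40 = 2×16 + 8, 16 = 2×8).
Back-substituting, 96×(-2) + 40×(5) = 8.
Scale by -37: particular solution (74, -185); reduce u mod 5: (4, -17).
General solution: u = 4 + 5t, v = -17 - 12t for integer t.
-23 ≤ 4 + 5t ≤ 17 gives t ∈ [-5, 2], which is 8 values.

8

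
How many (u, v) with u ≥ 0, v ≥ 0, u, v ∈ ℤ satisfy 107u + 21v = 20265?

10

gcd(107, 21) = 1.
By Bézout, 107*(-10) + 21*(51) = 1.
One solution: (0, 965).
General: u = 0 + 21t, v = 965 - 107t.
u ≥ 0 ⇒ t ≥ 0; v ≥ 0 ⇒ t ≤ 9. So t ∈ [0, 9]: 10 solutions.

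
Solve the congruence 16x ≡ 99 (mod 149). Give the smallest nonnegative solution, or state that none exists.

90

gcd(149, 16) = 1.
1 divides 99, so solutions exist.
By Bézout, 16×(28) + 149×(-3) = 1.
So 16×(28) ≡ 1 (mod 149); multiply by 99: x ≡ 2772 (mod 149).
Smallest nonnegative: x = 2772 mod 149 = 90.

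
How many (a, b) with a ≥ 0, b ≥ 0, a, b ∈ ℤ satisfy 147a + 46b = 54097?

8

gcd(147, 46) = 1.
By Bézout, 147×(-5) + 46×(16) = 1.
One solution: (41, 1045).
General: a = 41 + 46t, b = 1045 - 147t.
a ≥ 0 ⇒ t ≥ 0; b ≥ 0 ⇒ t ≤ 7. So t ∈ [0, 7]: 8 solutions.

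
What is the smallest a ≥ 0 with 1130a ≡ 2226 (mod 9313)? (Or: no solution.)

7815

gcd(9313, 1130) = 1  (9313 = 8·1130 + 273, 1130 = 4·273 + 38, 273 = 7·38 + 7, 38 = 5·7 + 3, 7 = 2·3 + 1, 3 = 3·1).
1 divides 2226, so solutions exist.
Back-substituting, 1130·(-2695) + 9313·(327) = 1.
So 1130·(-2695) ≡ 1 (mod 9313); multiply by 2226: a ≡ -5999070 (mod 9313).
Smallest nonnegative: a = -5999070 mod 9313 = 7815.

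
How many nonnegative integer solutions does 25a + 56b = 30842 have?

gcd(56, 25) = 1  (56 = 2·25 + 6, 25 = 4·6 + 1, 6 = 6·1).
Back-substituting, 25·(9) + 56·(-4) = 1.
Scale by 30842: one solution is (277578, -123368). Reduce a mod 56: (42, 532).
General: a = 42 + 56t, b = 532 - 25t.
a ≥ 0 ⇒ t ≥ 0; b ≥ 0 ⇒ t ≤ 21. So t ∈ [0, 21]: 22 solutions.

22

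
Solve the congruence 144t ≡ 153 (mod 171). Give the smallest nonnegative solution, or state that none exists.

gcd(171, 144) = 9  (171 = 1×144 + 27, 144 = 5×27 + 9, 27 = 3×9).
9 divides 153, so solutions exist.
Back-substituting, 144×(6) + 171×(-5) = 9.
So 144×(6) ≡ 9 (mod 171); multiply by 17: t ≡ 102 (mod 19).
Smallest nonnegative: t = 102 mod 19 = 7.

7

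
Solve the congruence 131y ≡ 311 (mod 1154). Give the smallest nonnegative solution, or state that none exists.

gcd(1154, 131) = 1  (1154 = 8·131 + 106, 131 = 1·106 + 25, 106 = 4·25 + 6, 25 = 4·6 + 1, 6 = 6·1).
1 divides 311, so solutions exist.
Back-substituting, 131·(185) + 1154·(-21) = 1.
So 131·(185) ≡ 1 (mod 1154); multiply by 311: y ≡ 57535 (mod 1154).
Smallest nonnegative: y = 57535 mod 1154 = 989.

989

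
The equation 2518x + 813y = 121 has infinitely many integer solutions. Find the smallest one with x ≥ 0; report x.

gcd(2518, 813) = 1.
1 divides 121, so solutions exist.
By Bézout, 2518*(247) + 813*(-765) = 1.
Scale by 121/1 = 121: (x₀, y₀) = (29887, -92565).
General solution: x = 29887 + 813t, y = -92565 - 2518t for integer t.
x ≥ 0: smallest is 29887 mod 813 = 619 (at t = -36), with y = -1917.

619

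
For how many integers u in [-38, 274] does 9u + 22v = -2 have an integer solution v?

14

gcd(22, 9):
  22 = 2×9 + 4
  9 = 2×4 + 1
  4 = 4×1
so gcd(22, 9) = 1.
Back-substitute for Bézout coefficients:
  1 = 9 - 2×4
  ... = 9×(5) + 22×(-2)
Scale by -2: particular solution (-10, 4); reduce u mod 22: (12, -5).
General solution: u = 12 + 22t, v = -5 - 9t for integer t.
-38 ≤ 12 + 22t ≤ 274 gives t ∈ [-2, 11], which is 14 values.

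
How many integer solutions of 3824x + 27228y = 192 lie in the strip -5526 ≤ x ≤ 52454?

9

gcd(27228, 3824) = 4  (27228 = 7×3824 + 460, 3824 = 8×460 + 144, 460 = 3×144 + 28, 144 = 5×28 + 4, 28 = 7×4).
Back-substituting, 3824×(947) + 27228×(-133) = 4.
Scale by 48: particular solution (45456, -6384); reduce x mod 6807: (4614, -648).
General solution: x = 4614 + 6807t, y = -648 - 956t for integer t.
-5526 ≤ 4614 + 6807t ≤ 52454 gives t ∈ [-1, 7], which is 9 values.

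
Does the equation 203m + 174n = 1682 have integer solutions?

yes

gcd(203, 174):
  203 = 1×174 + 29
  174 = 6×29
so gcd(203, 174) = 29.
29 divides 1682, so integer solutions exist.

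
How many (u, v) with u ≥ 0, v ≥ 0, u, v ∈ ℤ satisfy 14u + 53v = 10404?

gcd(53, 14):
  53 = 3·14 + 11
  14 = 1·11 + 3
  11 = 3·3 + 2
  3 = 1·2 + 1
  2 = 2·1
so gcd(53, 14) = 1.
Back-substitute for Bézout coefficients:
  1 = 3 - 1·2
  ... = 14·(19) + 53·(-5)
Scale by 10404: one solution is (197676, -52020). Reduce u mod 53: (39, 186).
General: u = 39 + 53t, v = 186 - 14t.
u ≥ 0 ⇒ t ≥ 0; v ≥ 0 ⇒ t ≤ 13. So t ∈ [0, 13]: 14 solutions.

14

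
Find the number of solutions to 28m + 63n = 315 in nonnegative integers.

gcd(63, 28) = 7  (63 = 2·28 + 7, 28 = 4·7).
Back-substituting, 28·(-2) + 63·(1) = 7.
Scale by 45: one solution is (-90, 45). Reduce m mod 9: (0, 5).
General: m = 0 + 9t, n = 5 - 4t.
m ≥ 0 ⇒ t ≥ 0; n ≥ 0 ⇒ t ≤ 1. So t ∈ [0, 1]: 2 solutions.

2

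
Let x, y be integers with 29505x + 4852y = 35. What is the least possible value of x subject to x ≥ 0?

gcd(29505, 4852):
  29505 = 6·4852 + 393
  4852 = 12·393 + 136
  393 = 2·136 + 121
  136 = 1·121 + 15
  121 = 8·15 + 1
  15 = 15·1
so gcd(29505, 4852) = 1.
1 divides 35, so solutions exist.
Back-substitute for Bézout coefficients:
  1 = 121 - 8·15
  ... = 29505·(321) + 4852·(-1952)
Scale by 35/1 = 35: (x₀, y₀) = (11235, -68320).
General solution: x = 11235 + 4852t, y = -68320 - 29505t for integer t.
x ≥ 0: smallest is 11235 mod 4852 = 1531 (at t = -2), with y = -9310.

1531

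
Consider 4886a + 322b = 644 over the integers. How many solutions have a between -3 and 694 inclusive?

gcd(4886, 322):
  4886 = 15×322 + 56
  322 = 5×56 + 42
  56 = 1×42 + 14
  42 = 3×14
so gcd(4886, 322) = 14.
Back-substitute for Bézout coefficients:
  14 = 56 - 1×42
  ... = 4886×(6) + 322×(-91)
Scale by 46: particular solution (276, -4186); reduce a mod 23: (0, 2).
General solution: a = 0 + 23t, b = 2 - 349t for integer t.
-3 ≤ 0 + 23t ≤ 694 gives t ∈ [0, 30], which is 31 values.

31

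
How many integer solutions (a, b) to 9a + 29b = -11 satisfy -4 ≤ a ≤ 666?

23

gcd(29, 9) = 1  (29 = 3*9 + 2, 9 = 4*2 + 1, 2 = 2*1).
Back-substituting, 9*(13) + 29*(-4) = 1.
Scale by -11: particular solution (-143, 44); reduce a mod 29: (2, -1).
General solution: a = 2 + 29t, b = -1 - 9t for integer t.
-4 ≤ 2 + 29t ≤ 666 gives t ∈ [0, 22], which is 23 values.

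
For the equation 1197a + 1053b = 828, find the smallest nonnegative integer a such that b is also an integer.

35

gcd(1197, 1053):
  1197 = 1*1053 + 144
  1053 = 7*144 + 45
  144 = 3*45 + 9
  45 = 5*9
so gcd(1197, 1053) = 9.
9 divides 828, so solutions exist.
Back-substitute for Bézout coefficients:
  9 = 144 - 3*45
  ... = 1197*(22) + 1053*(-25)
Scale by 828/9 = 92: (a₀, b₀) = (2024, -2300).
General solution: a = 2024 + 117t, b = -2300 - 133t for integer t.
a ≥ 0: smallest is 2024 mod 117 = 35 (at t = -17), with b = -39.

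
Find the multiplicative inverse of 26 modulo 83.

gcd(83, 26) = 1  (83 = 3·26 + 5, 26 = 5·5 + 1, 5 = 5·1).
Back-substituting, 26·(16) + 83·(-5) = 1.
So 26·16 ≡ 1 (mod 83), and 16 mod 83 = 16.

16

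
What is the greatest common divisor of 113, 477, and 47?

1

gcd(477, 113) = 1  (477 = 4×113 + 25, 113 = 4×25 + 13, 25 = 1×13 + 12, 13 = 1×12 + 1, 12 = 12×1).
gcd(1, 47) = 1.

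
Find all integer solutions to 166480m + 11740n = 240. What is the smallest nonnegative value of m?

gcd(166480, 11740):
  166480 = 14·11740 + 2120
  11740 = 5·2120 + 1140
  2120 = 1·1140 + 980
  1140 = 1·980 + 160
  980 = 6·160 + 20
  160 = 8·20
so gcd(166480, 11740) = 20.
20 divides 240, so solutions exist.
Back-substitute for Bézout coefficients:
  20 = 980 - 6·160
  ... = 166480·(72) + 11740·(-1021)
Scale by 240/20 = 12: (m₀, n₀) = (864, -12252).
General solution: m = 864 + 587t, n = -12252 - 8324t for integer t.
m ≥ 0: smallest is 864 mod 587 = 277 (at t = -1), with n = -3928.

277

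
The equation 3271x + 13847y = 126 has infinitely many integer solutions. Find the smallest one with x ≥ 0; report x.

gcd(13847, 3271) = 1  (13847 = 4*3271 + 763, 3271 = 4*763 + 219, 763 = 3*219 + 106, 219 = 2*106 + 7, 106 = 15*7 + 1, 7 = 7*1).
1 divides 126, so solutions exist.
Back-substituting, 3271*(-1960) + 13847*(463) = 1.
Scale by 126/1 = 126: (x₀, y₀) = (-246960, 58338).
General solution: x = -246960 + 13847t, y = 58338 - 3271t for integer t.
x ≥ 0: smallest is -246960 mod 13847 = 2286 (at t = 18), with y = -540.

2286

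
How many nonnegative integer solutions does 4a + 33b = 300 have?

3

gcd(33, 4):
  33 = 8×4 + 1
  4 = 4×1
so gcd(33, 4) = 1.
Back-substitute for Bézout coefficients:
  1 = 33 - 8×4
  ... = 4×(-8) + 33×(1)
Scale by 300: one solution is (-2400, 300). Reduce a mod 33: (9, 8).
General: a = 9 + 33t, b = 8 - 4t.
a ≥ 0 ⇒ t ≥ 0; b ≥ 0 ⇒ t ≤ 2. So t ∈ [0, 2]: 3 solutions.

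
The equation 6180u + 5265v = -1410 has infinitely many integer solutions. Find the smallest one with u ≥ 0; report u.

56

gcd(6180, 5265) = 15  (6180 = 1×5265 + 915, 5265 = 5×915 + 690, 915 = 1×690 + 225, 690 = 3×225 + 15, 225 = 15×15).
15 divides -1410, so solutions exist.
Back-substituting, 6180×(-23) + 5265×(27) = 15.
Scale by -1410/15 = -94: (u₀, v₀) = (2162, -2538).
General solution: u = 2162 + 351t, v = -2538 - 412t for integer t.
u ≥ 0: smallest is 2162 mod 351 = 56 (at t = -6), with v = -66.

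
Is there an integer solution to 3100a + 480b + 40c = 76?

gcd(3100, 480) = 20.
gcd(20, 40) = 20.
20 does not divide 76 (remainder 16), so no integer solutions.

no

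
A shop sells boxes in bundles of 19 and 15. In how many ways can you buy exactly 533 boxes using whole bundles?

2

Need nonnegative integers with 19j + 15k = 533.
gcd(19, 15) = 1, and 19·(4) + 15·(-5) = 1.
So (j₀, k₀) = (2132, -2665); general j = 2132 + 15t, k = -2665 - 19t.
j ≥ 0 ⇒ t ≥ -142; k ≥ 0 ⇒ t ≤ -141. That's 2 values of t.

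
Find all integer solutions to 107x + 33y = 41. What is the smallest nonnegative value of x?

gcd(107, 33):
  107 = 3·33 + 8
  33 = 4·8 + 1
  8 = 8·1
so gcd(107, 33) = 1.
1 divides 41, so solutions exist.
Back-substitute for Bézout coefficients:
  1 = 33 - 4·8
  ... = 107·(-4) + 33·(13)
Scale by 41/1 = 41: (x₀, y₀) = (-164, 533).
General solution: x = -164 + 33t, y = 533 - 107t for integer t.
x ≥ 0: smallest is -164 mod 33 = 1 (at t = 5), with y = -2.

1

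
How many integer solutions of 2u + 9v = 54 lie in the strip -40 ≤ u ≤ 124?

gcd(9, 2) = 1.
By Bézout, 2·(-4) + 9·(1) = 1.
Particular solution: (0, 6).
General solution: u = 0 + 9t, v = 6 - 2t for integer t.
-40 ≤ 0 + 9t ≤ 124 gives t ∈ [-4, 13], which is 18 values.

18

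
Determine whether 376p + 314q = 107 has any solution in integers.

no

gcd(376, 314):
  376 = 1·314 + 62
  314 = 5·62 + 4
  62 = 15·4 + 2
  4 = 2·2
so gcd(376, 314) = 2.
2 does not divide 107 (remainder 1), so no integer solutions.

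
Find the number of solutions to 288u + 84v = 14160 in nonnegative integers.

gcd(288, 84) = 12.
By Bézout, 288*(-2) + 84*(7) = 12.
One solution: (6, 148).
General: u = 6 + 7t, v = 148 - 24t.
u ≥ 0 ⇒ t ≥ 0; v ≥ 0 ⇒ t ≤ 6. So t ∈ [0, 6]: 7 solutions.

7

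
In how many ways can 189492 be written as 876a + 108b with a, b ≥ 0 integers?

gcd(876, 108) = 12.
By Bézout, 876×(1) + 108×(-8) = 12.
One solution: (5, 1714).
General: a = 5 + 9t, b = 1714 - 73t.
a ≥ 0 ⇒ t ≥ 0; b ≥ 0 ⇒ t ≤ 23. So t ∈ [0, 23]: 24 solutions.

24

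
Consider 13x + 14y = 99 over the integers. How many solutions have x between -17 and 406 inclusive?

31

gcd(14, 13) = 1  (14 = 1·13 + 1, 13 = 13·1).
Back-substituting, 13·(-1) + 14·(1) = 1.
Scale by 99: particular solution (-99, 99); reduce x mod 14: (13, -5).
General solution: x = 13 + 14t, y = -5 - 13t for integer t.
-17 ≤ 13 + 14t ≤ 406 gives t ∈ [-2, 28], which is 31 values.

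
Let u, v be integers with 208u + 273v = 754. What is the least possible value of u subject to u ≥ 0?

gcd(273, 208) = 13  (273 = 1·208 + 65, 208 = 3·65 + 13, 65 = 5·13).
13 divides 754, so solutions exist.
Back-substituting, 208·(4) + 273·(-3) = 13.
Scale by 754/13 = 58: (u₀, v₀) = (232, -174).
General solution: u = 232 + 21t, v = -174 - 16t for integer t.
u ≥ 0: smallest is 232 mod 21 = 1 (at t = -11), with v = 2.

1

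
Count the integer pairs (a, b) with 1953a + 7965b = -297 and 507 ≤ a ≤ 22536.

25

gcd(7965, 1953) = 9  (7965 = 4·1953 + 153, 1953 = 12·153 + 117, 153 = 1·117 + 36, 117 = 3·36 + 9, 36 = 4·9).
Back-substituting, 1953·(208) + 7965·(-51) = 9.
Scale by -33: particular solution (-6864, 1683); reduce a mod 885: (216, -53).
General solution: a = 216 + 885t, b = -53 - 217t for integer t.
507 ≤ 216 + 885t ≤ 22536 gives t ∈ [1, 25], which is 25 values.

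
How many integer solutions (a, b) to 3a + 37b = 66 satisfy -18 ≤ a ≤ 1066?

gcd(37, 3) = 1.
By Bézout, 3×(-12) + 37×(1) = 1.
Particular solution: (22, 0).
General solution: a = 22 + 37t, b = 0 - 3t for integer t.
-18 ≤ 22 + 37t ≤ 1066 gives t ∈ [-1, 28], which is 30 values.

30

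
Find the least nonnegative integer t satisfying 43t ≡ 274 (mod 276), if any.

154

gcd(276, 43) = 1  (276 = 6×43 + 18, 43 = 2×18 + 7, 18 = 2×7 + 4, 7 = 1×4 + 3, 4 = 1×3 + 1, 3 = 3×1).
1 divides 274, so solutions exist.
Back-substituting, 43×(-77) + 276×(12) = 1.
So 43×(-77) ≡ 1 (mod 276); multiply by 274: t ≡ -21098 (mod 276).
Smallest nonnegative: t = -21098 mod 276 = 154.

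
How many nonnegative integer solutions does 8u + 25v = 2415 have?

12

gcd(25, 8):
  25 = 3*8 + 1
  8 = 8*1
so gcd(25, 8) = 1.
Back-substitute for Bézout coefficients:
  1 = 25 - 3*8
  ... = 8*(-3) + 25*(1)
Scale by 2415: one solution is (-7245, 2415). Reduce u mod 25: (5, 95).
General: u = 5 + 25t, v = 95 - 8t.
u ≥ 0 ⇒ t ≥ 0; v ≥ 0 ⇒ t ≤ 11. So t ∈ [0, 11]: 12 solutions.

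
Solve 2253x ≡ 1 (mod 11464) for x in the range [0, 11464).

1613

gcd(11464, 2253) = 1  (11464 = 5·2253 + 199, 2253 = 11·199 + 64, 199 = 3·64 + 7, 64 = 9·7 + 1, 7 = 7·1).
Back-substituting, 2253·(1613) + 11464·(-317) = 1.
So 2253·1613 ≡ 1 (mod 11464), and 1613 mod 11464 = 1613.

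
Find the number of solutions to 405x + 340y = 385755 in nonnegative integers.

gcd(405, 340) = 5  (405 = 1·340 + 65, 340 = 5·65 + 15, 65 = 4·15 + 5, 15 = 3·5).
Back-substituting, 405·(21) + 340·(-25) = 5.
Scale by 77151: one solution is (1620171, -1928775). Reduce x mod 68: (3, 1131).
General: x = 3 + 68t, y = 1131 - 81t.
x ≥ 0 ⇒ t ≥ 0; y ≥ 0 ⇒ t ≤ 13. So t ∈ [0, 13]: 14 solutions.

14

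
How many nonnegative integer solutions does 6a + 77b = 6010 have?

13

gcd(77, 6):
  77 = 12·6 + 5
  6 = 1·5 + 1
  5 = 5·1
so gcd(77, 6) = 1.
Back-substitute for Bézout coefficients:
  1 = 6 - 1·5
  ... = 6·(13) + 77·(-1)
Scale by 6010: one solution is (78130, -6010). Reduce a mod 77: (52, 74).
General: a = 52 + 77t, b = 74 - 6t.
a ≥ 0 ⇒ t ≥ 0; b ≥ 0 ⇒ t ≤ 12. So t ∈ [0, 12]: 13 solutions.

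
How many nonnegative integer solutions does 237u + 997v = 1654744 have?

gcd(997, 237):
  997 = 4·237 + 49
  237 = 4·49 + 41
  49 = 1·41 + 8
  41 = 5·8 + 1
  8 = 8·1
so gcd(997, 237) = 1.
Back-substitute for Bézout coefficients:
  1 = 41 - 5·8
  ... = 237·(122) + 997·(-29)
Scale by 1654744: one solution is (201878768, -47987576). Reduce u mod 997: (226, 1606).
General: u = 226 + 997t, v = 1606 - 237t.
u ≥ 0 ⇒ t ≥ 0; v ≥ 0 ⇒ t ≤ 6. So t ∈ [0, 6]: 7 solutions.

7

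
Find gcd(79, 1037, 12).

1

gcd(1037, 79) = 1.
gcd(1, 12) = 1.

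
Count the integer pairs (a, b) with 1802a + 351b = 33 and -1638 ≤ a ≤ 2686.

gcd(1802, 351) = 1.
By Bézout, 1802*(-112) + 351*(575) = 1.
Particular solution: (165, -847).
General solution: a = 165 + 351t, b = -847 - 1802t for integer t.
-1638 ≤ 165 + 351t ≤ 2686 gives t ∈ [-5, 7], which is 13 values.

13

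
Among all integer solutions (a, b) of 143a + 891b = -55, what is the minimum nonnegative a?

37

gcd(891, 143):
  891 = 6*143 + 33
  143 = 4*33 + 11
  33 = 3*11
so gcd(891, 143) = 11.
11 divides -55, so solutions exist.
Back-substitute for Bézout coefficients:
  11 = 143 - 4*33
  ... = 143*(25) + 891*(-4)
Scale by -55/11 = -5: (a₀, b₀) = (-125, 20).
General solution: a = -125 + 81t, b = 20 - 13t for integer t.
a ≥ 0: smallest is -125 mod 81 = 37 (at t = 2), with b = -6.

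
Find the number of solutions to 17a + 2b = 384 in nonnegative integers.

12

gcd(17, 2) = 1.
By Bézout, 17·(1) + 2·(-8) = 1.
One solution: (0, 192).
General: a = 0 + 2t, b = 192 - 17t.
a ≥ 0 ⇒ t ≥ 0; b ≥ 0 ⇒ t ≤ 11. So t ∈ [0, 11]: 12 solutions.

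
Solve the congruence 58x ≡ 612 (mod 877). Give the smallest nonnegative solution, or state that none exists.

gcd(877, 58):
  877 = 15·58 + 7
  58 = 8·7 + 2
  7 = 3·2 + 1
  2 = 2·1
so gcd(877, 58) = 1.
1 divides 612, so solutions exist.
Back-substitute for Bézout coefficients:
  1 = 7 - 3·2
  ... = 58·(-378) + 877·(25)
So 58·(-378) ≡ 1 (mod 877); multiply by 612: x ≡ -231336 (mod 877).
Smallest nonnegative: x = -231336 mod 877 = 192.

192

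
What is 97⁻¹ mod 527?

163

gcd(527, 97):
  527 = 5×97 + 42
  97 = 2×42 + 13
  42 = 3×13 + 3
  13 = 4×3 + 1
  3 = 3×1
so gcd(527, 97) = 1.
Back-substitute for Bézout coefficients:
  1 = 13 - 4×3
  ... = 97×(163) + 527×(-30)
So 97×163 ≡ 1 (mod 527), and 163 mod 527 = 163.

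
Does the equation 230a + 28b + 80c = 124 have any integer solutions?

yes

gcd(230, 28) = 2  (230 = 8*28 + 6, 28 = 4*6 + 4, 6 = 1*4 + 2, 4 = 2*2).
gcd(2, 80) = 2.
2 divides 124, so integer solutions exist.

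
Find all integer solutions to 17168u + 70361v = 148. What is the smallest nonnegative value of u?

55197

gcd(70361, 17168):
  70361 = 4*17168 + 1689
  17168 = 10*1689 + 278
  1689 = 6*278 + 21
  278 = 13*21 + 5
  21 = 4*5 + 1
  5 = 5*1
so gcd(70361, 17168) = 1.
1 divides 148, so solutions exist.
Back-substitute for Bézout coefficients:
  1 = 21 - 4*5
  ... = 17168*(-13414) + 70361*(3273)
Scale by 148/1 = 148: (u₀, v₀) = (-1985272, 484404).
General solution: u = -1985272 + 70361t, v = 484404 - 17168t for integer t.
u ≥ 0: smallest is -1985272 mod 70361 = 55197 (at t = 29), with v = -13468.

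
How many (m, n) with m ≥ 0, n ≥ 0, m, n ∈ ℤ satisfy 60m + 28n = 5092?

gcd(60, 28) = 4.
By Bézout, 60·(1) + 28·(-2) = 4.
One solution: (6, 169).
General: m = 6 + 7t, n = 169 - 15t.
m ≥ 0 ⇒ t ≥ 0; n ≥ 0 ⇒ t ≤ 11. So t ∈ [0, 11]: 12 solutions.

12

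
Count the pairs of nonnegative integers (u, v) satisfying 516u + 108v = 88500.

19

gcd(516, 108):
  516 = 4×108 + 84
  108 = 1×84 + 24
  84 = 3×24 + 12
  24 = 2×12
so gcd(516, 108) = 12.
Back-substitute for Bézout coefficients:
  12 = 84 - 3×24
  ... = 516×(4) + 108×(-19)
Scale by 7375: one solution is (29500, -140125). Reduce u mod 9: (7, 786).
General: u = 7 + 9t, v = 786 - 43t.
u ≥ 0 ⇒ t ≥ 0; v ≥ 0 ⇒ t ≤ 18. So t ∈ [0, 18]: 19 solutions.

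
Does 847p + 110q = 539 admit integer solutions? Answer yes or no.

gcd(847, 110) = 11.
11 divides 539, so integer solutions exist.

yes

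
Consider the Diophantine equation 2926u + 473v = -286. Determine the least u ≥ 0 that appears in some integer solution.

29

gcd(2926, 473):
  2926 = 6·473 + 88
  473 = 5·88 + 33
  88 = 2·33 + 22
  33 = 1·22 + 11
  22 = 2·11
so gcd(2926, 473) = 11.
11 divides -286, so solutions exist.
Back-substitute for Bézout coefficients:
  11 = 33 - 1·22
  ... = 2926·(-16) + 473·(99)
Scale by -286/11 = -26: (u₀, v₀) = (416, -2574).
General solution: u = 416 + 43t, v = -2574 - 266t for integer t.
u ≥ 0: smallest is 416 mod 43 = 29 (at t = -9), with v = -180.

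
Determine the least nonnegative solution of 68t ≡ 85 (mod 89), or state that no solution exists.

gcd(89, 68):
  89 = 1*68 + 21
  68 = 3*21 + 5
  21 = 4*5 + 1
  5 = 5*1
so gcd(89, 68) = 1.
1 divides 85, so solutions exist.
Back-substitute for Bézout coefficients:
  1 = 21 - 4*5
  ... = 68*(-17) + 89*(13)
So 68*(-17) ≡ 1 (mod 89); multiply by 85: t ≡ -1445 (mod 89).
Smallest nonnegative: t = -1445 mod 89 = 68.

68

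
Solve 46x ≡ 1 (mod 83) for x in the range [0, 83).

74

gcd(83, 46) = 1.
By Bézout, 46×(-9) + 83×(5) = 1.
So 46×-9 ≡ 1 (mod 83), and -9 mod 83 = 74.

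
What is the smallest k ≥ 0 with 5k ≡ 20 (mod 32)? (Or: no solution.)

4

gcd(32, 5) = 1  (32 = 6*5 + 2, 5 = 2*2 + 1, 2 = 2*1).
1 divides 20, so solutions exist.
Back-substituting, 5*(13) + 32*(-2) = 1.
So 5*(13) ≡ 1 (mod 32); multiply by 20: k ≡ 260 (mod 32).
Smallest nonnegative: k = 260 mod 32 = 4.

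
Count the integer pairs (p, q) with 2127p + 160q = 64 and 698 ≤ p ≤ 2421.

10

gcd(2127, 160):
  2127 = 13×160 + 47
  160 = 3×47 + 19
  47 = 2×19 + 9
  19 = 2×9 + 1
  9 = 9×1
so gcd(2127, 160) = 1.
Back-substitute for Bézout coefficients:
  1 = 19 - 2×9
  ... = 2127×(-17) + 160×(226)
Scale by 64: particular solution (-1088, 14464); reduce p mod 160: (32, -425).
General solution: p = 32 + 160t, q = -425 - 2127t for integer t.
698 ≤ 32 + 160t ≤ 2421 gives t ∈ [5, 14], which is 10 values.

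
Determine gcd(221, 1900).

gcd(1900, 221):
  1900 = 8*221 + 132
  221 = 1*132 + 89
  132 = 1*89 + 43
  89 = 2*43 + 3
  43 = 14*3 + 1
  3 = 3*1
so gcd(1900, 221) = 1.

1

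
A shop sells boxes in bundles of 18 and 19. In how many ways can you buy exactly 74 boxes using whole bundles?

Need nonnegative integers with 18j + 19k = 74.
gcd(18, 19) = 1, and 18·(-1) + 19·(1) = 1.
So (j₀, k₀) = (-74, 74); general j = -74 + 19t, k = 74 - 18t.
j ≥ 0 ⇒ t ≥ 4; k ≥ 0 ⇒ t ≤ 4. That's 1 value of t.

1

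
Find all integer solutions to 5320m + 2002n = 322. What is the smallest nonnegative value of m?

gcd(5320, 2002) = 14  (5320 = 2×2002 + 1316, 2002 = 1×1316 + 686, 1316 = 1×686 + 630, 686 = 1×630 + 56, 630 = 11×56 + 14, 56 = 4×14).
14 divides 322, so solutions exist.
Back-substituting, 5320×(35) + 2002×(-93) = 14.
Scale by 322/14 = 23: (m₀, n₀) = (805, -2139).
General solution: m = 805 + 143t, n = -2139 - 380t for integer t.
m ≥ 0: smallest is 805 mod 143 = 90 (at t = -5), with n = -239.

90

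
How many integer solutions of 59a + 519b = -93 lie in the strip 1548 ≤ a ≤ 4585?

6

gcd(519, 59):
  519 = 8·59 + 47
  59 = 1·47 + 12
  47 = 3·12 + 11
  12 = 1·11 + 1
  11 = 11·1
so gcd(519, 59) = 1.
Back-substitute for Bézout coefficients:
  1 = 12 - 1·11
  ... = 59·(44) + 519·(-5)
Scale by -93: particular solution (-4092, 465); reduce a mod 519: (60, -7).
General solution: a = 60 + 519t, b = -7 - 59t for integer t.
1548 ≤ 60 + 519t ≤ 4585 gives t ∈ [3, 8], which is 6 values.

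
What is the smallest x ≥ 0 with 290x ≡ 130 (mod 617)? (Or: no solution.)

gcd(617, 290) = 1.
1 divides 130, so solutions exist.
By Bézout, 290*(100) + 617*(-47) = 1.
So 290*(100) ≡ 1 (mod 617); multiply by 130: x ≡ 13000 (mod 617).
Smallest nonnegative: x = 13000 mod 617 = 43.

43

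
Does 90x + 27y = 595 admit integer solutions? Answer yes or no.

no

gcd(90, 27):
  90 = 3*27 + 9
  27 = 3*9
so gcd(90, 27) = 9.
9 does not divide 595 (remainder 1), so no integer solutions.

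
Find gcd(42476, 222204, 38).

gcd(222204, 42476):
  222204 = 5*42476 + 9824
  42476 = 4*9824 + 3180
  9824 = 3*3180 + 284
  3180 = 11*284 + 56
  284 = 5*56 + 4
  56 = 14*4
so gcd(222204, 42476) = 4.
gcd(4, 38) = 2.

2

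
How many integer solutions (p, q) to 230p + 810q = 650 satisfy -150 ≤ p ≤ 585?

9

gcd(810, 230) = 10.
By Bézout, 230·(-7) + 810·(2) = 10.
Particular solution: (31, -8).
General solution: p = 31 + 81t, q = -8 - 23t for integer t.
-150 ≤ 31 + 81t ≤ 585 gives t ∈ [-2, 6], which is 9 values.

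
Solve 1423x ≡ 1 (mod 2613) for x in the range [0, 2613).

2299

gcd(2613, 1423) = 1.
By Bézout, 1423×(-314) + 2613×(171) = 1.
So 1423×-314 ≡ 1 (mod 2613), and -314 mod 2613 = 2299.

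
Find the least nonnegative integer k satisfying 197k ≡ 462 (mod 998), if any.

590

gcd(998, 197) = 1  (998 = 5×197 + 13, 197 = 15×13 + 2, 13 = 6×2 + 1, 2 = 2×1).
1 divides 462, so solutions exist.
Back-substituting, 197×(-461) + 998×(91) = 1.
So 197×(-461) ≡ 1 (mod 998); multiply by 462: k ≡ -212982 (mod 998).
Smallest nonnegative: k = -212982 mod 998 = 590.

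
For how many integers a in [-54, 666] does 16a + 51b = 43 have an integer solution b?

14

gcd(51, 16) = 1.
By Bézout, 16*(16) + 51*(-5) = 1.
Particular solution: (25, -7).
General solution: a = 25 + 51t, b = -7 - 16t for integer t.
-54 ≤ 25 + 51t ≤ 666 gives t ∈ [-1, 12], which is 14 values.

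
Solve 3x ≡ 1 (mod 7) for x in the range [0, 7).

5

gcd(7, 3) = 1.
By Bézout, 3·(-2) + 7·(1) = 1.
So 3·-2 ≡ 1 (mod 7), and -2 mod 7 = 5.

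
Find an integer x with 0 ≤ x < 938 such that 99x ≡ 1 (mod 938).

gcd(938, 99):
  938 = 9×99 + 47
  99 = 2×47 + 5
  47 = 9×5 + 2
  5 = 2×2 + 1
  2 = 2×1
so gcd(938, 99) = 1.
Back-substitute for Bézout coefficients:
  1 = 5 - 2×2
  ... = 99×(379) + 938×(-40)
So 99×379 ≡ 1 (mod 938), and 379 mod 938 = 379.

379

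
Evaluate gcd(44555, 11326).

gcd(44555, 11326):
  44555 = 3*11326 + 10577
  11326 = 1*10577 + 749
  10577 = 14*749 + 91
  749 = 8*91 + 21
  91 = 4*21 + 7
  21 = 3*7
so gcd(44555, 11326) = 7.

7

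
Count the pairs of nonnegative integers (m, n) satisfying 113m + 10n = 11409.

gcd(113, 10):
  113 = 11·10 + 3
  10 = 3·3 + 1
  3 = 3·1
so gcd(113, 10) = 1.
Back-substitute for Bézout coefficients:
  1 = 10 - 3·3
  ... = 113·(-3) + 10·(34)
Scale by 11409: one solution is (-34227, 387906). Reduce m mod 10: (3, 1107).
General: m = 3 + 10t, n = 1107 - 113t.
m ≥ 0 ⇒ t ≥ 0; n ≥ 0 ⇒ t ≤ 9. So t ∈ [0, 9]: 10 solutions.

10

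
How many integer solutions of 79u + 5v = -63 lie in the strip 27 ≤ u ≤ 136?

gcd(79, 5) = 1  (79 = 15·5 + 4, 5 = 1·4 + 1, 4 = 4·1).
Back-substituting, 79·(-1) + 5·(16) = 1.
Scale by -63: particular solution (63, -1008); reduce u mod 5: (3, -60).
General solution: u = 3 + 5t, v = -60 - 79t for integer t.
27 ≤ 3 + 5t ≤ 136 gives t ∈ [5, 26], which is 22 values.

22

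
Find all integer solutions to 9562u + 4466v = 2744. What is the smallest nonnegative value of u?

295

gcd(9562, 4466) = 14.
14 divides 2744, so solutions exist.
By Bézout, 9562·(78) + 4466·(-167) = 14.
Scale by 2744/14 = 196: (u₀, v₀) = (15288, -32732).
General solution: u = 15288 + 319t, v = -32732 - 683t for integer t.
u ≥ 0: smallest is 15288 mod 319 = 295 (at t = -47), with v = -631.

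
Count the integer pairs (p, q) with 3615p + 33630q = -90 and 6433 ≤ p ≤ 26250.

gcd(33630, 3615) = 15  (33630 = 9*3615 + 1095, 3615 = 3*1095 + 330, 1095 = 3*330 + 105, 330 = 3*105 + 15, 105 = 7*15).
Back-substituting, 3615*(307) + 33630*(-33) = 15.
Scale by -6: particular solution (-1842, 198); reduce p mod 2242: (400, -43).
General solution: p = 400 + 2242t, q = -43 - 241t for integer t.
6433 ≤ 400 + 2242t ≤ 26250 gives t ∈ [3, 11], which is 9 values.

9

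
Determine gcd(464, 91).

1

gcd(464, 91):
  464 = 5×91 + 9
  91 = 10×9 + 1
  9 = 9×1
so gcd(464, 91) = 1.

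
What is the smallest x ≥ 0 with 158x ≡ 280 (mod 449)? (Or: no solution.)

303

gcd(449, 158) = 1  (449 = 2×158 + 133, 158 = 1×133 + 25, 133 = 5×25 + 8, 25 = 3×8 + 1, 8 = 8×1).
1 divides 280, so solutions exist.
Back-substituting, 158×(54) + 449×(-19) = 1.
So 158×(54) ≡ 1 (mod 449); multiply by 280: x ≡ 15120 (mod 449).
Smallest nonnegative: x = 15120 mod 449 = 303.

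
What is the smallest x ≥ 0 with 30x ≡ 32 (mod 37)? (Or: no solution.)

gcd(37, 30) = 1.
1 divides 32, so solutions exist.
By Bézout, 30·(-16) + 37·(13) = 1.
So 30·(-16) ≡ 1 (mod 37); multiply by 32: x ≡ -512 (mod 37).
Smallest nonnegative: x = -512 mod 37 = 6.

6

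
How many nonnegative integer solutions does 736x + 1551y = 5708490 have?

gcd(1551, 736) = 1  (1551 = 2·736 + 79, 736 = 9·79 + 25, 79 = 3·25 + 4, 25 = 6·4 + 1, 4 = 4·1).
Back-substituting, 736·(373) + 1551·(-177) = 1.
Scale by 5708490: one solution is (2129266770, -1010402730). Reduce x mod 1551: (1236, 3094).
General: x = 1236 + 1551t, y = 3094 - 736t.
x ≥ 0 ⇒ t ≥ 0; y ≥ 0 ⇒ t ≤ 4. So t ∈ [0, 4]: 5 solutions.

5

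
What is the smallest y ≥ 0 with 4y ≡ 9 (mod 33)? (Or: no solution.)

gcd(33, 4) = 1.
1 divides 9, so solutions exist.
By Bézout, 4×(-8) + 33×(1) = 1.
So 4×(-8) ≡ 1 (mod 33); multiply by 9: y ≡ -72 (mod 33).
Smallest nonnegative: y = -72 mod 33 = 27.

27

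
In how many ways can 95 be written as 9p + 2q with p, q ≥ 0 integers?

gcd(9, 2) = 1.
By Bézout, 9*(1) + 2*(-4) = 1.
One solution: (1, 43).
General: p = 1 + 2t, q = 43 - 9t.
p ≥ 0 ⇒ t ≥ 0; q ≥ 0 ⇒ t ≤ 4. So t ∈ [0, 4]: 5 solutions.

5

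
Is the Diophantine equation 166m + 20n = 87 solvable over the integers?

gcd(166, 20) = 2  (166 = 8·20 + 6, 20 = 3·6 + 2, 6 = 3·2).
2 does not divide 87 (remainder 1), so no integer solutions.

no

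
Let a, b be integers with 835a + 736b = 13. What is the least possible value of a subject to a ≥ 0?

15

gcd(835, 736) = 1  (835 = 1×736 + 99, 736 = 7×99 + 43, 99 = 2×43 + 13, 43 = 3×13 + 4, 13 = 3×4 + 1, 4 = 4×1).
1 divides 13, so solutions exist.
Back-substituting, 835×(171) + 736×(-194) = 1.
Scale by 13/1 = 13: (a₀, b₀) = (2223, -2522).
General solution: a = 2223 + 736t, b = -2522 - 835t for integer t.
a ≥ 0: smallest is 2223 mod 736 = 15 (at t = -3), with b = -17.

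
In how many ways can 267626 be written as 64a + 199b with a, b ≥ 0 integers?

21

gcd(199, 64) = 1.
By Bézout, 64*(28) + 199*(-9) = 1.
One solution: (183, 1286).
General: a = 183 + 199t, b = 1286 - 64t.
a ≥ 0 ⇒ t ≥ 0; b ≥ 0 ⇒ t ≤ 20. So t ∈ [0, 20]: 21 solutions.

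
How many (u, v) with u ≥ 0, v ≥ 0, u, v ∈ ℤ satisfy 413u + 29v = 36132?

3

gcd(413, 29):
  413 = 14*29 + 7
  29 = 4*7 + 1
  7 = 7*1
so gcd(413, 29) = 1.
Back-substitute for Bézout coefficients:
  1 = 29 - 4*7
  ... = 413*(-4) + 29*(57)
Scale by 36132: one solution is (-144528, 2059524). Reduce u mod 29: (8, 1132).
General: u = 8 + 29t, v = 1132 - 413t.
u ≥ 0 ⇒ t ≥ 0; v ≥ 0 ⇒ t ≤ 2. So t ∈ [0, 2]: 3 solutions.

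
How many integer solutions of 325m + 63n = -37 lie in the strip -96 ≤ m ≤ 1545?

26

gcd(325, 63) = 1  (325 = 5·63 + 10, 63 = 6·10 + 3, 10 = 3·3 + 1, 3 = 3·1).
Back-substituting, 325·(19) + 63·(-98) = 1.
Scale by -37: particular solution (-703, 3626); reduce m mod 63: (53, -274).
General solution: m = 53 + 63t, n = -274 - 325t for integer t.
-96 ≤ 53 + 63t ≤ 1545 gives t ∈ [-2, 23], which is 26 values.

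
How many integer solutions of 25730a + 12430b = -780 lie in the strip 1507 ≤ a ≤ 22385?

17

gcd(25730, 12430) = 10.
By Bézout, 25730×(-100) + 12430×(207) = 10.
Particular solution: (342, -708).
General solution: a = 342 + 1243t, b = -708 - 2573t for integer t.
1507 ≤ 342 + 1243t ≤ 22385 gives t ∈ [1, 17], which is 17 values.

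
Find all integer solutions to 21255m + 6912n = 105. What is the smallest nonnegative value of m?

1039

gcd(21255, 6912) = 3.
3 divides 105, so solutions exist.
By Bézout, 21255×(293) + 6912×(-901) = 3.
Scale by 105/3 = 35: (m₀, n₀) = (10255, -31535).
General solution: m = 10255 + 2304t, n = -31535 - 7085t for integer t.
m ≥ 0: smallest is 10255 mod 2304 = 1039 (at t = -4), with n = -3195.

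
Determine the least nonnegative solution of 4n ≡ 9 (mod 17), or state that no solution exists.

15

gcd(17, 4) = 1.
1 divides 9, so solutions exist.
By Bézout, 4×(-4) + 17×(1) = 1.
So 4×(-4) ≡ 1 (mod 17); multiply by 9: n ≡ -36 (mod 17).
Smallest nonnegative: n = -36 mod 17 = 15.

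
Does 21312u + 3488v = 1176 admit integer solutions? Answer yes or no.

gcd(21312, 3488) = 32  (21312 = 6*3488 + 384, 3488 = 9*384 + 32, 384 = 12*32).
32 does not divide 1176 (remainder 24), so no integer solutions.

no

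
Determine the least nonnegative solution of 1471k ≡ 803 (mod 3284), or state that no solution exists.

389

gcd(3284, 1471) = 1  (3284 = 2×1471 + 342, 1471 = 4×342 + 103, 342 = 3×103 + 33, 103 = 3×33 + 4, 33 = 8×4 + 1, 4 = 4×1).
1 divides 803, so solutions exist.
Back-substituting, 1471×(-797) + 3284×(357) = 1.
So 1471×(-797) ≡ 1 (mod 3284); multiply by 803: k ≡ -639991 (mod 3284).
Smallest nonnegative: k = -639991 mod 3284 = 389.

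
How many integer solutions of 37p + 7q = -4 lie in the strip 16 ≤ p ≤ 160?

21

gcd(37, 7) = 1.
By Bézout, 37*(-3) + 7*(16) = 1.
Particular solution: (5, -27).
General solution: p = 5 + 7t, q = -27 - 37t for integer t.
16 ≤ 5 + 7t ≤ 160 gives t ∈ [2, 22], which is 21 values.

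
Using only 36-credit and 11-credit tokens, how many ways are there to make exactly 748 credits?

Need nonnegative integers with 36j + 11k = 748.
gcd(36, 11) = 1, and 36·(4) + 11·(-13) = 1.
So (j₀, k₀) = (2992, -9724); general j = 2992 + 11t, k = -9724 - 36t.
j ≥ 0 ⇒ t ≥ -272; k ≥ 0 ⇒ t ≤ -271. That's 2 values of t.

2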